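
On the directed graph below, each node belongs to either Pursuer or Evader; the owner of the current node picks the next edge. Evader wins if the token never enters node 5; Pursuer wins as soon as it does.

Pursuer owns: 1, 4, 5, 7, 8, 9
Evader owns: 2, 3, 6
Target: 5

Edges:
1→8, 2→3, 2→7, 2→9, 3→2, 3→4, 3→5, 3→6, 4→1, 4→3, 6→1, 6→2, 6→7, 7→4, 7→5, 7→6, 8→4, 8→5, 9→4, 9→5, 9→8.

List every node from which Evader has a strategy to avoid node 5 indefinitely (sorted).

A0 = {5}
A1: add {7, 8, 9} — 7 (Pursuer) has 7→5; 8 (Pursuer) has 8→5; 9 (Pursuer) has 9→5.
A2: add {1} — 1 (Pursuer) has 1→8.
A3: add {4} — 4 (Pursuer) has 4→1.
A4 = A3; e.g. 2 (Evader) can still go to 3. Fixed point.
Pursuer's attractor = {1, 4, 5, 7, 8, 9}; Evader avoids the target exactly from the complement.

2, 3, 6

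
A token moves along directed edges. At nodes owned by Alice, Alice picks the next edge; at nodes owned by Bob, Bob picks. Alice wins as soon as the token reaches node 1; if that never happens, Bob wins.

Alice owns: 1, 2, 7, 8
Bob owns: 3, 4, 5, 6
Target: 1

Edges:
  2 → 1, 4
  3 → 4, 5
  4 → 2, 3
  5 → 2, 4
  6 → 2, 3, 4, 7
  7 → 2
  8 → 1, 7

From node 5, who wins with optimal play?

Bob

A0 = {1}
A1: add {2, 8} — 2 (Alice) has 2→1; 8 (Alice) has 8→1.
A2: add {7} — 7 (Alice) has 7→2.
A3 = A2; e.g. 3 (Bob) can still go to 4. Fixed point.
5 never enters the attractor, so Bob can avoid the target forever.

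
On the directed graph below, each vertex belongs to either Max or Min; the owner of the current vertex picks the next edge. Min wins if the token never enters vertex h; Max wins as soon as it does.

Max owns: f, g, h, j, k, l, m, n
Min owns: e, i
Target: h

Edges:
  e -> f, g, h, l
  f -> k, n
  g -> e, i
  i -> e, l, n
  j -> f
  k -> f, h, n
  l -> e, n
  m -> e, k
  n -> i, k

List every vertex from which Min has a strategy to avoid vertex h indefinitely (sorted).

e, g, i

A0 = {h}
A1: add {k} — k (Max) has k→h.
A2: add {f, m, n} — f (Max) has f→k; m (Max) has m→k; n (Max) has n→k.
A3: add {j, l} — j (Max) has j→f; l (Max) has l→n.
A4 = A3; e.g. e (Min) can still go to g. Fixed point.
Max's attractor = {f, h, j, k, l, m, n}; Min avoids the target exactly from the complement.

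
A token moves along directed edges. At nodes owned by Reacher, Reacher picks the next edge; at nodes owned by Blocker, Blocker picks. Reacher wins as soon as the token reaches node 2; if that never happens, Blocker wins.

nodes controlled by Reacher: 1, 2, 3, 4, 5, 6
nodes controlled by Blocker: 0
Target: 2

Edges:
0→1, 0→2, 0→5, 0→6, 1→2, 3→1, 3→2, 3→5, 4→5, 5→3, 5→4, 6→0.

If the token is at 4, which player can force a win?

A0 = {2}
A1: add {1, 3} — 1 (Reacher) has 1→2; 3 (Reacher) has 3→2.
A2: add {5} — 5 (Reacher) has 5→3.
A3: add {4} — 4 (Reacher) has 4→5.
A4 = A3; e.g. 0 (Blocker) can still go to 6. Fixed point.
4 ∈ A3, so Reacher can force the target.

Reacher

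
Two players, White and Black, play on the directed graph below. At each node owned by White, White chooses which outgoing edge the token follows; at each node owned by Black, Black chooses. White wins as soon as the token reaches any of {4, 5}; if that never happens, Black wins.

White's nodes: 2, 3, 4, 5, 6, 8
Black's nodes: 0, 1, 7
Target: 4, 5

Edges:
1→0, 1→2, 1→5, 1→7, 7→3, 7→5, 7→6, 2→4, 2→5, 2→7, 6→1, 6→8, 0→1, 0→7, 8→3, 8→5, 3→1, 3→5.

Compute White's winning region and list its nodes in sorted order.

2, 3, 4, 5, 6, 7, 8

A0 = {4, 5}
A1: add {2, 3, 8} — 2 (White) has 2→4; 3 (White) has 3→5; 8 (White) has 8→5.
A2: add {6} — 6 (White) has 6→8.
A3: add {7} — 7 (Black): all of {3, 5, 6} already in.
A4 = A3; e.g. 0 (Black) can still go to 1. Fixed point.
White's winning region = {2, 3, 4, 5, 6, 7, 8}.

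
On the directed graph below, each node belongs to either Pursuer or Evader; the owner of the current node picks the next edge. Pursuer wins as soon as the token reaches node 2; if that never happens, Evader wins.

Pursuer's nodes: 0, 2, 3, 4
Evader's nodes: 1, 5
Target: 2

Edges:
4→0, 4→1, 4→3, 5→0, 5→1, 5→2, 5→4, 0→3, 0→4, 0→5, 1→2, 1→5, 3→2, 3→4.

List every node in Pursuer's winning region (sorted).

A0 = {2}
A1: add {3} — 3 (Pursuer) has 3→2.
A2: add {0, 4} — 0 (Pursuer) has 0→3; 4 (Pursuer) has 4→3.
A3 = A2; e.g. 1 (Evader) can still go to 5. Fixed point.
Pursuer's winning region = {0, 2, 3, 4}.

0, 2, 3, 4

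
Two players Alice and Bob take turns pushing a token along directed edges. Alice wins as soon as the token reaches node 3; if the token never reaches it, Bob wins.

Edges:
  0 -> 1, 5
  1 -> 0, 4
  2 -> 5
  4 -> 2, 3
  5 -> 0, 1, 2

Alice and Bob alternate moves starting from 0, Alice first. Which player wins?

Bob

Track states (vertex, player-to-move).
A0 = {(3,Alice), (3,Bob)}
A1: add {(4,Alice)}.
A2 = A1; e.g. (0,Alice) stays out. (0,Alice) never enters ⇒ Bob avoids the target.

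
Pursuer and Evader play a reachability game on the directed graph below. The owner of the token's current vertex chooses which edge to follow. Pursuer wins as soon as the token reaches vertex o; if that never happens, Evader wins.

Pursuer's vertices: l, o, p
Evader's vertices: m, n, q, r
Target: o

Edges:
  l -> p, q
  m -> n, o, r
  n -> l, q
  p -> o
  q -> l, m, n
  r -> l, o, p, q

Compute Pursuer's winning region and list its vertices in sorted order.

l, o, p

A0 = {o}
A1: add {p} — p (Pursuer) has p→o.
A2: add {l} — l (Pursuer) has l→p.
A3 = A2; e.g. m (Evader) can still go to n. Fixed point.
Pursuer's winning region = {l, o, p}.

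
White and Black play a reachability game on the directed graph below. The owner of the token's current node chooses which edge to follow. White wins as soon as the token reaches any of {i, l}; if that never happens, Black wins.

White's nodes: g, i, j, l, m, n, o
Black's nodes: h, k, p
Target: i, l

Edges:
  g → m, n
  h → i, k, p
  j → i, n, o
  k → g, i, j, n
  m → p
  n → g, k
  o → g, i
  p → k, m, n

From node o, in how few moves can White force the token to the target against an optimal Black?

A0 = {i, l}
A1: add {j, o} — j (White) has j→i; o (White) has o→i.
A2 = A1; e.g. g (White) has no edge into A1. Fixed point.
o enters the attractor at level 1, so White can force the target in 1 move from there.

1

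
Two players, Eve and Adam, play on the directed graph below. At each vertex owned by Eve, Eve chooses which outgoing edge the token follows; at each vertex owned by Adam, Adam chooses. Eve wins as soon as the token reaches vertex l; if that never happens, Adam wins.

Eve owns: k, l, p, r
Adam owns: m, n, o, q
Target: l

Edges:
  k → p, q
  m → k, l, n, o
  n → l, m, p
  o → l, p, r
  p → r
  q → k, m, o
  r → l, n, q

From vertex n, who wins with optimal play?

A0 = {l}
A1: add {r} — r (Eve) has r→l.
A2: add {p} — p (Eve) has p→r.
A3: add {k, o} — k (Eve) has k→p; o (Adam): all of {l, p, r} already in.
A4 = A3; e.g. m (Adam) can still go to n. Fixed point.
n never enters the attractor, so Adam can avoid the target forever.

Adam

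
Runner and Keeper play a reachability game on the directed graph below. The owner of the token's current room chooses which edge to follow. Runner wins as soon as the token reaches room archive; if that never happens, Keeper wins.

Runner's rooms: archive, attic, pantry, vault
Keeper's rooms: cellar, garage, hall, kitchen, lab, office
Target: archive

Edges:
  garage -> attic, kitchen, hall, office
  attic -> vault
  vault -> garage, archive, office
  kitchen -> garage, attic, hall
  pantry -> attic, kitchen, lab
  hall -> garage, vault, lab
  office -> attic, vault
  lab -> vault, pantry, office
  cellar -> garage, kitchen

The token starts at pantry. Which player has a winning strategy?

A0 = {archive}
A1: add {vault} — vault (Runner) has vault→archive.
A2: add {attic} — attic (Runner) has attic→vault.
A3: add {office, pantry} — pantry (Runner) has pantry→attic; office (Keeper): all of {attic, vault} already in.
pantry ∈ A3, so Runner can force the target.

Runner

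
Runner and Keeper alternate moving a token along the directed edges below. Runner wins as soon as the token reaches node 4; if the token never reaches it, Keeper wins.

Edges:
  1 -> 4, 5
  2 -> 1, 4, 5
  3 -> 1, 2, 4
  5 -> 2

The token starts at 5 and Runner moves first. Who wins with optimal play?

Track states (vertex, player-to-move).
A0 = {(4,Runner), (4,Keeper)}
A1: add {(1,Runner), (2,Runner), (3,Runner)}.
A2: add {(3,Keeper), (5,Keeper)}.
A3 = A2; e.g. (1,Keeper) stays out. (5,Runner) never enters ⇒ Keeper avoids the target.

Keeper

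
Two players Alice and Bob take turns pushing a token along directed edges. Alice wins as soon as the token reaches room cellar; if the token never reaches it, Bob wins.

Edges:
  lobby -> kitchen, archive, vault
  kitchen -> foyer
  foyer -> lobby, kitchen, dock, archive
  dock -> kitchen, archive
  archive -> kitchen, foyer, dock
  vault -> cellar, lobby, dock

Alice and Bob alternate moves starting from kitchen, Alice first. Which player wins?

Bob

Track states (vertex, player-to-move).
A0 = {(cellar,Alice), (cellar,Bob)}
A1: add {(vault,Alice)}.
A2 = A1; e.g. (lobby,Alice) stays out. (kitchen,Alice) never enters ⇒ Bob avoids the target.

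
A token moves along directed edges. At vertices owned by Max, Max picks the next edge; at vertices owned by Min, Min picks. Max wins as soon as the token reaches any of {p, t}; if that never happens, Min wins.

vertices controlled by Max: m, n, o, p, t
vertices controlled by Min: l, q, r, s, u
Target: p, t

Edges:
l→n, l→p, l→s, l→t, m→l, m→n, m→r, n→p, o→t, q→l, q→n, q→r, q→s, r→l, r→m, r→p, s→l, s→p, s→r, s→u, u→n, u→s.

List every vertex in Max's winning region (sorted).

m, n, o, p, t

A0 = {p, t}
A1: add {n, o} — n (Max) has n→p; o (Max) has o→t.
A2: add {m} — m (Max) has m→n.
A3 = A2; e.g. l (Min) can still go to s. Fixed point.
Max's winning region = {m, n, o, p, t}.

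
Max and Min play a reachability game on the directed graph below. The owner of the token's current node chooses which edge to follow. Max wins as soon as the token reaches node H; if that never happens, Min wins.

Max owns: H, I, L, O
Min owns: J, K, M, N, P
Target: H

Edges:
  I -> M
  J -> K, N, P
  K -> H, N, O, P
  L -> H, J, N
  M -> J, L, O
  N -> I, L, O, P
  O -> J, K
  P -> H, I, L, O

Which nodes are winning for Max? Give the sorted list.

H, L

A0 = {H}
A1: add {L} — L (Max) has L→H.
A2 = A1; e.g. I (Max) has no edge into A1. Fixed point.
Max's winning region = {H, L}.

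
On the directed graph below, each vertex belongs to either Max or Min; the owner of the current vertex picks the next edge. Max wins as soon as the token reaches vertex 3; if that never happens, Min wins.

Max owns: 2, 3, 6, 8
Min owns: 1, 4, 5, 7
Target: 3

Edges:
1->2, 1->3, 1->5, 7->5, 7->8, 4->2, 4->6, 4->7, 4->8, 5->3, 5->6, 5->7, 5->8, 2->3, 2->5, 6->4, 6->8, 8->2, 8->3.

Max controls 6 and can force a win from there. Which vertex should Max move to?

A0 = {3}
A1: add {2, 8} — 2 (Max) has 2→3; 8 (Max) has 8→3.
A2: add {6} — 6 (Max) has 6→8.
A3 = A2; e.g. 1 (Min) can still go to 5. Fixed point.
From 6, successor 8 is in the attractor (rank 1); the other successor 4 is not.

8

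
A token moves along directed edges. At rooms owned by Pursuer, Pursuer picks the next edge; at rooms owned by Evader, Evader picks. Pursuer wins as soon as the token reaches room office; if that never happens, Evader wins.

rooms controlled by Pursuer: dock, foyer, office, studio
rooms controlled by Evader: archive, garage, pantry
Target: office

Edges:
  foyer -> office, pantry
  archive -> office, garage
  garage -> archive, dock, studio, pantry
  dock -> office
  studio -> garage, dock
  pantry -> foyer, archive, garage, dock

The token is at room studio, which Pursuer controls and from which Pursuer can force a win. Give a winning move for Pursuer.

A0 = {office}
A1: add {dock, foyer} — foyer (Pursuer) has foyer→office; dock (Pursuer) has dock→office.
A2: add {studio} — studio (Pursuer) has studio→dock.
A3 = A2; e.g. archive (Evader) can still go to garage. Fixed point.
From studio, successor dock is in the attractor (rank 1); the other successor garage is not.

dock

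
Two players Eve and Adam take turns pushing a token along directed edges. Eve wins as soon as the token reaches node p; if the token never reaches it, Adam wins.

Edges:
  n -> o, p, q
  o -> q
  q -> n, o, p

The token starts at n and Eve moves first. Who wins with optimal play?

Track states (vertex, player-to-move).
A0 = {(p,Eve), (p,Adam)}
A1: add {(n,Eve), (q,Eve)}.
(n,Eve) ∈ A1 ⇒ Eve forces the target.

Eve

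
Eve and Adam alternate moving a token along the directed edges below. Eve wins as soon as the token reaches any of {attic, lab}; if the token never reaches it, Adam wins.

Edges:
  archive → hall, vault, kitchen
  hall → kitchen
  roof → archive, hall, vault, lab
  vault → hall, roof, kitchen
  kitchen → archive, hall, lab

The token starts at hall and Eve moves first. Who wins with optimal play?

Adam

Track states (vertex, player-to-move).
A0 = {(attic,Eve), (attic,Adam), (lab,Eve), (lab,Adam)}
A1: add {(roof,Eve), (kitchen,Eve)}.
A2: add {(hall,Adam)}.
A3: add {(archive,Eve), (vault,Eve)}.
A4 = A3; e.g. (archive,Adam) stays out. (hall,Eve) never enters ⇒ Adam avoids the target.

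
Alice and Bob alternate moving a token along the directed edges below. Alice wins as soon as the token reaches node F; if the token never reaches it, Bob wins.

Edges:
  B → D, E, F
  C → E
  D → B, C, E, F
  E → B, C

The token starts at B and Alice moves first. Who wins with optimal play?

Track states (vertex, player-to-move).
A0 = {(F,Alice), (F,Bob)}
A1: add {(B,Alice), (D,Alice)}.
(B,Alice) ∈ A1 ⇒ Alice forces the target.

Alice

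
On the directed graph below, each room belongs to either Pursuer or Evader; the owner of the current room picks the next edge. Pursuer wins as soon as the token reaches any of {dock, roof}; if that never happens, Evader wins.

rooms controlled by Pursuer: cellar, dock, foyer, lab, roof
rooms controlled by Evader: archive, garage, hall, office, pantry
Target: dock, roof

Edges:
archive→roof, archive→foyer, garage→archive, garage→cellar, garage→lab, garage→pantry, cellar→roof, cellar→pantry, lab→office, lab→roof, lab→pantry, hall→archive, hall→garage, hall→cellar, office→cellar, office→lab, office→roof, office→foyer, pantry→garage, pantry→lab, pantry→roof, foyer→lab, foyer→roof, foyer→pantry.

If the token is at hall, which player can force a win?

Evader

A0 = {dock, roof}
A1: add {cellar, foyer, lab} — cellar (Pursuer) has cellar→roof; lab (Pursuer) has lab→roof; foyer (Pursuer) has foyer→roof.
A2: add {archive, office} — archive (Evader): all of {roof, foyer} already in; office (Evader): all of {cellar, lab, roof, foyer} already in.
A3 = A2; e.g. garage (Evader) can still go to pantry. Fixed point.
hall never enters the attractor, so Evader can avoid the target forever.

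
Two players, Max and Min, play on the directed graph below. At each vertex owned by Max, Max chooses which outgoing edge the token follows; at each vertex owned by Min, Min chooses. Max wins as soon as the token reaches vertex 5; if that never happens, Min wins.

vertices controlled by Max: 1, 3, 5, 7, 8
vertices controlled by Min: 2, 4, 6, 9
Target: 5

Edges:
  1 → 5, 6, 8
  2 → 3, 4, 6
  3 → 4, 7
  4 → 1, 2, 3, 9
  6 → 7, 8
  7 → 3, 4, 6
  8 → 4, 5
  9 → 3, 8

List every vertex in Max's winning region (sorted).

A0 = {5}
A1: add {1, 8} — 1 (Max) has 1→5; 8 (Max) has 8→5.
A2 = A1; e.g. 2 (Min) can still go to 3. Fixed point.
Max's winning region = {1, 5, 8}.

1, 5, 8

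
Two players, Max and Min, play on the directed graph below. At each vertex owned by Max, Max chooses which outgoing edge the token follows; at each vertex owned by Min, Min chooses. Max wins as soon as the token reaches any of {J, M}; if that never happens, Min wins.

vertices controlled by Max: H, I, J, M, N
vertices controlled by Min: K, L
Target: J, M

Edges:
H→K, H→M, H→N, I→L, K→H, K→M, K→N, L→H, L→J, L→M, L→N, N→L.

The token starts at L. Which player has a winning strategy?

Min

A0 = {J, M}
A1: add {H} — H (Max) has H→M.
A2 = A1; e.g. I (Max) has no edge into A1. Fixed point.
L never enters the attractor, so Min can avoid the target forever.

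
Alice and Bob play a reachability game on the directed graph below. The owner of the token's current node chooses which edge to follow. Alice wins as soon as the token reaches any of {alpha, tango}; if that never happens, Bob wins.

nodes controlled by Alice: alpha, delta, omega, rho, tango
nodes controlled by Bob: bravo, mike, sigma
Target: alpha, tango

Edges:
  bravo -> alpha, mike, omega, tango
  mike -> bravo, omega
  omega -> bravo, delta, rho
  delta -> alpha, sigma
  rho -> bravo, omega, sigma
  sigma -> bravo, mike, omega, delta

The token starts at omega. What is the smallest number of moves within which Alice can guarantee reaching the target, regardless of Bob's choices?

A0 = {alpha, tango}
A1: add {delta} — delta (Alice) has delta→alpha.
A2: add {omega} — omega (Alice) has omega→delta.
omega enters the attractor at level 2, so Alice can force the target in 2 moves from there.

2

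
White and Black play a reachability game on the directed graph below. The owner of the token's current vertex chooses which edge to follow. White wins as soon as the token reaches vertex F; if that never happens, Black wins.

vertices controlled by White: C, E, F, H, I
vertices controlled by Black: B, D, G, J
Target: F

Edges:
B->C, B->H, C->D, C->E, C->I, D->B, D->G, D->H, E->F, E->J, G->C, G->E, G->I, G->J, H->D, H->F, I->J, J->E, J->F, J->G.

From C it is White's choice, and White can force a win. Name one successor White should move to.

A0 = {F}
A1: add {E, H} — E (White) has E→F; H (White) has H→F.
A2: add {C} — C (White) has C→E.
A3: add {B} — B (Black): all of {C, H} already in.
A4 = A3; e.g. D (Black) can still go to G. Fixed point.
From C, successor E is in the attractor (rank 1); the other successors D, I are not.

E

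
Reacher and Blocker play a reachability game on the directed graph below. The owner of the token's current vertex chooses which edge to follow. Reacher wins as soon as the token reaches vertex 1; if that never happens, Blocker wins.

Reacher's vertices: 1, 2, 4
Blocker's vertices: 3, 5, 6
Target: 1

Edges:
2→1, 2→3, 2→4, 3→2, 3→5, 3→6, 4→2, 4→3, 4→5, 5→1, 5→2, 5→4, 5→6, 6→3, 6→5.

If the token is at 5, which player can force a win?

Blocker

A0 = {1}
A1: add {2} — 2 (Reacher) has 2→1.
A2: add {4} — 4 (Reacher) has 4→2.
A3 = A2; e.g. 3 (Blocker) can still go to 5. Fixed point.
5 never enters the attractor, so Blocker can avoid the target forever.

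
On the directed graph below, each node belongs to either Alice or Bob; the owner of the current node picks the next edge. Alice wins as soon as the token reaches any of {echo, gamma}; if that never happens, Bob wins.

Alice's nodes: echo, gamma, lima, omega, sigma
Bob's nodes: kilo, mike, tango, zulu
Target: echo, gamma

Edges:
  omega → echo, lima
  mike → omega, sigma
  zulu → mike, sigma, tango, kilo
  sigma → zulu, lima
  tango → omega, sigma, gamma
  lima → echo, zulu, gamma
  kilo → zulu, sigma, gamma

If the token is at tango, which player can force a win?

A0 = {echo, gamma}
A1: add {lima, omega} — omega (Alice) has omega→echo; lima (Alice) has lima→echo.
A2: add {sigma} — sigma (Alice) has sigma→lima.
A3: add {mike, tango} — mike (Bob): all of {omega, sigma} already in; tango (Bob): all of {omega, sigma, gamma} already in.
A4 = A3; e.g. zulu (Bob) can still go to kilo. Fixed point.
tango ∈ A3, so Alice can force the target.

Alice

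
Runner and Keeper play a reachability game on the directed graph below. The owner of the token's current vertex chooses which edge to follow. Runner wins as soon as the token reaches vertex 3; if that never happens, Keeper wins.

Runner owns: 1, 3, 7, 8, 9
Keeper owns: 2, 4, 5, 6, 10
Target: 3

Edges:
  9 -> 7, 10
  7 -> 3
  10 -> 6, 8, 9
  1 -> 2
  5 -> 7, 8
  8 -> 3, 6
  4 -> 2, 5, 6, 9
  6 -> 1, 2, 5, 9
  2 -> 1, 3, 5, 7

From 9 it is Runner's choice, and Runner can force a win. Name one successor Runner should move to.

7

A0 = {3}
A1: add {7, 8} — 7 (Runner) has 7→3; 8 (Runner) has 8→3.
A2: add {5, 9} — 5 (Keeper): all of {7, 8} already in; 9 (Runner) has 9→7.
A3 = A2; e.g. 1 (Runner) has no edge into A2. Fixed point.
From 9, successor 7 is in the attractor (rank 1); the other successor 10 is not.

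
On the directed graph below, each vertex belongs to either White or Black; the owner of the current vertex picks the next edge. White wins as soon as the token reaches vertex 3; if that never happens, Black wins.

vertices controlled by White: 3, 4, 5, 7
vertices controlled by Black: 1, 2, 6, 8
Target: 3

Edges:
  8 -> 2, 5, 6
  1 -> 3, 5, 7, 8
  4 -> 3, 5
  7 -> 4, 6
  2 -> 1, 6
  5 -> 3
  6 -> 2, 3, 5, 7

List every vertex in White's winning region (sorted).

3, 4, 5, 7

A0 = {3}
A1: add {4, 5} — 4 (White) has 4→3; 5 (White) has 5→3.
A2: add {7} — 7 (White) has 7→4.
A3 = A2; e.g. 1 (Black) can still go to 8. Fixed point.
White's winning region = {3, 4, 5, 7}.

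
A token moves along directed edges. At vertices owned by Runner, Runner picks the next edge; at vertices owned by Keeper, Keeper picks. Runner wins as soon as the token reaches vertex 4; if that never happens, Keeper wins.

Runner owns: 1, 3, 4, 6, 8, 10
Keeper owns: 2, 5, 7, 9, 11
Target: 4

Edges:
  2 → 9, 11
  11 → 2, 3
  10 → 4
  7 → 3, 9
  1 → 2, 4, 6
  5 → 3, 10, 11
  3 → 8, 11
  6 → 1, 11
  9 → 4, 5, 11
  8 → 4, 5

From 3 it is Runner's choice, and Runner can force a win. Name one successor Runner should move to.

A0 = {4}
A1: add {1, 8, 10} — 1 (Runner) has 1→4; 8 (Runner) has 8→4; 10 (Runner) has 10→4.
A2: add {3, 6} — 3 (Runner) has 3→8; 6 (Runner) has 6→1.
A3 = A2; e.g. 2 (Keeper) can still go to 9. Fixed point.
From 3, successor 8 is in the attractor (rank 1); the other successor 11 is not.

8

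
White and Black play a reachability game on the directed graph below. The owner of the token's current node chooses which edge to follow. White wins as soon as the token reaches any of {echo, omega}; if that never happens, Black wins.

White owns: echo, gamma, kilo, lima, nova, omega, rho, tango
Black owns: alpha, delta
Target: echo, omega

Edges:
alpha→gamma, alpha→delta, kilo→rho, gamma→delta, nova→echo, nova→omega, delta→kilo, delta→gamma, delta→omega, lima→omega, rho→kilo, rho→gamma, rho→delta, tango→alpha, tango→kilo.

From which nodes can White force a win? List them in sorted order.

A0 = {echo, omega}
A1: add {lima, nova} — nova (White) has nova→echo; lima (White) has lima→omega.
A2 = A1; e.g. alpha (Black) can still go to gamma. Fixed point.
White's winning region = {echo, lima, nova, omega}.

echo, lima, nova, omega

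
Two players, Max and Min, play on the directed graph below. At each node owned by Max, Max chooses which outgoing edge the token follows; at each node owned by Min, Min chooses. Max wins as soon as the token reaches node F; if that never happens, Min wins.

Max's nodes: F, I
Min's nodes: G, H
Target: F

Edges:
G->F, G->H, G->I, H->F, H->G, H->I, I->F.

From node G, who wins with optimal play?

Min

A0 = {F}
A1: add {I} — I (Max) has I→F.
A2 = A1; e.g. G (Min) can still go to H. Fixed point.
G never enters the attractor, so Min can avoid the target forever.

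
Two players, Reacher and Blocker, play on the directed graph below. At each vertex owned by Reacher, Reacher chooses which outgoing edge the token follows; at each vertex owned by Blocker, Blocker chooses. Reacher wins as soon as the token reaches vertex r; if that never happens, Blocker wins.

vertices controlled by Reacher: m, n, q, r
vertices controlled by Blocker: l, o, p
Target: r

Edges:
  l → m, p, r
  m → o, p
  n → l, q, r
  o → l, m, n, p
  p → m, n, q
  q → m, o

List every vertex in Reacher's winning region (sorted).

A0 = {r}
A1: add {n} — n (Reacher) has n→r.
A2 = A1; e.g. l (Blocker) can still go to m. Fixed point.
Reacher's winning region = {n, r}.

n, r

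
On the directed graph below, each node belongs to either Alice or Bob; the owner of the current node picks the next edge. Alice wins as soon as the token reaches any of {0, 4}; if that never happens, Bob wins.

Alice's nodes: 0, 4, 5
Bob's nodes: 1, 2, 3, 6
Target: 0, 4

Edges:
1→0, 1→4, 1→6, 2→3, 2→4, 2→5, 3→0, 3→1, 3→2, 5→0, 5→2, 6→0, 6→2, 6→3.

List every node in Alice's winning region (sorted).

0, 4, 5

A0 = {0, 4}
A1: add {5} — 5 (Alice) has 5→0.
A2 = A1; e.g. 1 (Bob) can still go to 6. Fixed point.
Alice's winning region = {0, 4, 5}.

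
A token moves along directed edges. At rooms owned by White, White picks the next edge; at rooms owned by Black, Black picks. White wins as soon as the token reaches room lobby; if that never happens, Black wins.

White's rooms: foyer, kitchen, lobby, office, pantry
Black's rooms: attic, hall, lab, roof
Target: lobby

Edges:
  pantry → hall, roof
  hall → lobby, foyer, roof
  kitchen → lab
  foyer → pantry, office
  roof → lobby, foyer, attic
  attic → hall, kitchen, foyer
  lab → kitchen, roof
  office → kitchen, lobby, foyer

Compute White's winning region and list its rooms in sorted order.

A0 = {lobby}
A1: add {office} — office (White) has office→lobby.
A2: add {foyer} — foyer (White) has foyer→office.
A3 = A2; e.g. pantry (White) has no edge into A2. Fixed point.
White's winning region = {foyer, lobby, office}.

foyer, lobby, office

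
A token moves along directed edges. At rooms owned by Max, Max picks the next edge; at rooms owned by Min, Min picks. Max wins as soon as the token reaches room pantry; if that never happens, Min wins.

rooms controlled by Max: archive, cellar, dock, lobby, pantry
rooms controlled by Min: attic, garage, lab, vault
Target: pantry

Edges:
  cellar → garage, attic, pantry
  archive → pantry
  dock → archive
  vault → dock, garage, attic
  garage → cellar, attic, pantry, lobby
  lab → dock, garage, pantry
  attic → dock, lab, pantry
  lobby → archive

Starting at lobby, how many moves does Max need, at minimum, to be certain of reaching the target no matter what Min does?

A0 = {pantry}
A1: add {archive, cellar} — cellar (Max) has cellar→pantry; archive (Max) has archive→pantry.
A2: add {dock, lobby} — dock (Max) has dock→archive; lobby (Max) has lobby→archive.
A3 = A2; e.g. vault (Min) can still go to garage. Fixed point.
lobby enters the attractor at level 2, so Max can force the target in 2 moves from there.

2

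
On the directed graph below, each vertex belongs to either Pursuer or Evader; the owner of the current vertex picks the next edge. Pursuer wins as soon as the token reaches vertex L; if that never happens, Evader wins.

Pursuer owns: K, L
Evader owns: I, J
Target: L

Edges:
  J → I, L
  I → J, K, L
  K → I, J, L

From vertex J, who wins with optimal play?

A0 = {L}
A1: add {K} — K (Pursuer) has K→L.
A2 = A1; e.g. I (Evader) can still go to J. Fixed point.
J never enters the attractor, so Evader can avoid the target forever.

Evader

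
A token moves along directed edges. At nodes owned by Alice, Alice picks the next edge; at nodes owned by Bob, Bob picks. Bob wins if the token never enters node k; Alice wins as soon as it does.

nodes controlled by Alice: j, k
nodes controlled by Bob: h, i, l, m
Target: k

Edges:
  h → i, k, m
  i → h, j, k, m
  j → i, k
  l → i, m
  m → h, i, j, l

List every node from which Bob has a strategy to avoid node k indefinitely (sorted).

A0 = {k}
A1: add {j} — j (Alice) has j→k.
A2 = A1; e.g. h (Bob) can still go to i. Fixed point.
Alice's attractor = {j, k}; Bob avoids the target exactly from the complement.

h, i, l, m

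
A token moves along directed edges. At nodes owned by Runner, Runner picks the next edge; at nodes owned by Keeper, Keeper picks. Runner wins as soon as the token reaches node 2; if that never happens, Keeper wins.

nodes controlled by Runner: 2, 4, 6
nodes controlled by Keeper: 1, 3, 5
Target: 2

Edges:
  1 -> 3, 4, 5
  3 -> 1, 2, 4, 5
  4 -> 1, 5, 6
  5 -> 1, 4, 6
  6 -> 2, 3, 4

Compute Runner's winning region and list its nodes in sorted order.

2, 4, 6

A0 = {2}
A1: add {6} — 6 (Runner) has 6→2.
A2: add {4} — 4 (Runner) has 4→6.
A3 = A2; e.g. 1 (Keeper) can still go to 3. Fixed point.
Runner's winning region = {2, 4, 6}.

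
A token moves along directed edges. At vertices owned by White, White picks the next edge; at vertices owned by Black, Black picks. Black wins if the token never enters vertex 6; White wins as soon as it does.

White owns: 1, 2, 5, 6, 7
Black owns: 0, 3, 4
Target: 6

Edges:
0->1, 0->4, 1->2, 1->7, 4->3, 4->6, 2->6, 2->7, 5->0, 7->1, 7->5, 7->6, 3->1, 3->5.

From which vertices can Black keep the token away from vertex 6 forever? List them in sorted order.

A0 = {6}
A1: add {2, 7} — 2 (White) has 2→6; 7 (White) has 7→6.
A2: add {1} — 1 (White) has 1→2.
A3 = A2; e.g. 0 (Black) can still go to 4. Fixed point.
White's attractor = {1, 2, 6, 7}; Black avoids the target exactly from the complement.

0, 3, 4, 5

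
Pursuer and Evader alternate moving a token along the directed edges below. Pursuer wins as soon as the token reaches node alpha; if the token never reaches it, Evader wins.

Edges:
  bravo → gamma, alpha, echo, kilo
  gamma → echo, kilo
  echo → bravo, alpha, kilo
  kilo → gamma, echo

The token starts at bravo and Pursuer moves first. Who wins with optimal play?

Track states (vertex, player-to-move).
A0 = {(alpha,Pursuer), (alpha,Evader)}
A1: add {(bravo,Pursuer), (echo,Pursuer)}.
(bravo,Pursuer) ∈ A1 ⇒ Pursuer forces the target.

Pursuer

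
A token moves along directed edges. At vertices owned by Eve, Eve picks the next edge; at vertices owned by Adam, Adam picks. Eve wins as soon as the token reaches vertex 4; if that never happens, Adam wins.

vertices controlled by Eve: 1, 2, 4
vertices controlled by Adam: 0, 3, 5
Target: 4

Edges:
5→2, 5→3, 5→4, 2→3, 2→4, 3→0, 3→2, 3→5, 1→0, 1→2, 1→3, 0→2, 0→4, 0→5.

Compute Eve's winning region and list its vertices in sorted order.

1, 2, 4

A0 = {4}
A1: add {2} — 2 (Eve) has 2→4.
A2: add {1} — 1 (Eve) has 1→2.
A3 = A2; e.g. 0 (Adam) can still go to 5. Fixed point.
Eve's winning region = {1, 2, 4}.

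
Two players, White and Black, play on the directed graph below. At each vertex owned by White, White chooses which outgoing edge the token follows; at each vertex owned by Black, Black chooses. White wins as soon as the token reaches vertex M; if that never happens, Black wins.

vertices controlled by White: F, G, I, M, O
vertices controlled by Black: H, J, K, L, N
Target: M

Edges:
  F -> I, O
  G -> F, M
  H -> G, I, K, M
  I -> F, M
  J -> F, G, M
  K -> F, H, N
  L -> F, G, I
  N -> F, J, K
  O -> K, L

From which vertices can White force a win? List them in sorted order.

F, G, I, J, L, M, O

A0 = {M}
A1: add {G, I} — G (White) has G→M; I (White) has I→M.
A2: add {F} — F (White) has F→I.
A3: add {J, L} — J (Black): all of {F, G, M} already in; L (Black): all of {F, G, I} already in.
A4: add {O} — O (White) has O→L.
A5 = A4; e.g. H (Black) can still go to K. Fixed point.
White's winning region = {F, G, I, J, L, M, O}.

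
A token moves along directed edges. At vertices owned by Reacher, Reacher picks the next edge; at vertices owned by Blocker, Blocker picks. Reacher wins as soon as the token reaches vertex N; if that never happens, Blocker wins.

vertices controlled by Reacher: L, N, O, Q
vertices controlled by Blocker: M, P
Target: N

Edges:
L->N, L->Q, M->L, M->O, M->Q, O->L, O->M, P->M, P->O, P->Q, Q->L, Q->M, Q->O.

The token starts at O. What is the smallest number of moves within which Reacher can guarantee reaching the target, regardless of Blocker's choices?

2

A0 = {N}
A1: add {L} — L (Reacher) has L→N.
A2: add {O, Q} — O (Reacher) has O→L; Q (Reacher) has Q→L.
O enters the attractor at level 2, so Reacher can force the target in 2 moves from there.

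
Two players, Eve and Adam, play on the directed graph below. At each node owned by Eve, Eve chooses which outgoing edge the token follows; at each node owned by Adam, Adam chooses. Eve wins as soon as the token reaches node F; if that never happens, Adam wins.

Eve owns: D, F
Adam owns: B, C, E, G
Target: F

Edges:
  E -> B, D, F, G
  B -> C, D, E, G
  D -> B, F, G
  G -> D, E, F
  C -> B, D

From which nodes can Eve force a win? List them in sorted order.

A0 = {F}
A1: add {D} — D (Eve) has D→F.
A2 = A1; e.g. B (Adam) can still go to C. Fixed point.
Eve's winning region = {D, F}.

D, F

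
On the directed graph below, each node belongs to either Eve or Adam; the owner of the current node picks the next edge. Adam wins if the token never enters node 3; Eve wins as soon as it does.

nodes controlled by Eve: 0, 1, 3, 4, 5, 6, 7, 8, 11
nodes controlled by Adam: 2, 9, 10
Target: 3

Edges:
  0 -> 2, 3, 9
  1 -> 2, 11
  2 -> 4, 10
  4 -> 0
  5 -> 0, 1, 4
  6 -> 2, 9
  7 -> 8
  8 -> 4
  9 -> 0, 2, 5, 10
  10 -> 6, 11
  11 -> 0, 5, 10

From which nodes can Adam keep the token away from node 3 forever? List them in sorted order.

2, 6, 9, 10

A0 = {3}
A1: add {0} — 0 (Eve) has 0→3.
A2: add {4, 5, 11} — 4 (Eve) has 4→0; 5 (Eve) has 5→0; 11 (Eve) has 11→0.
A3: add {1, 8} — 1 (Eve) has 1→11; 8 (Eve) has 8→4.
A4: add {7} — 7 (Eve) has 7→8.
A5 = A4; e.g. 2 (Adam) can still go to 10. Fixed point.
Eve's attractor = {0, 1, 3, 4, 5, 7, 8, 11}; Adam avoids the target exactly from the complement.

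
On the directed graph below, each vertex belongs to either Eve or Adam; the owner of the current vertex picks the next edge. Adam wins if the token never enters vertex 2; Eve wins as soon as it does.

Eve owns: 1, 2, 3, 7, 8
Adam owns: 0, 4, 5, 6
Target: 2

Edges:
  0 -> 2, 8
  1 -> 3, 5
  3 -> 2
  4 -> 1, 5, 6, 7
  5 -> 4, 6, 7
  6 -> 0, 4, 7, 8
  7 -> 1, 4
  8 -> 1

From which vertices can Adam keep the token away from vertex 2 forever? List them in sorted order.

A0 = {2}
A1: add {3} — 3 (Eve) has 3→2.
A2: add {1} — 1 (Eve) has 1→3.
A3: add {7, 8} — 7 (Eve) has 7→1; 8 (Eve) has 8→1.
A4: add {0} — 0 (Adam): all of {2, 8} already in.
A5 = A4; e.g. 4 (Adam) can still go to 5. Fixed point.
Eve's attractor = {0, 1, 2, 3, 7, 8}; Adam avoids the target exactly from the complement.

4, 5, 6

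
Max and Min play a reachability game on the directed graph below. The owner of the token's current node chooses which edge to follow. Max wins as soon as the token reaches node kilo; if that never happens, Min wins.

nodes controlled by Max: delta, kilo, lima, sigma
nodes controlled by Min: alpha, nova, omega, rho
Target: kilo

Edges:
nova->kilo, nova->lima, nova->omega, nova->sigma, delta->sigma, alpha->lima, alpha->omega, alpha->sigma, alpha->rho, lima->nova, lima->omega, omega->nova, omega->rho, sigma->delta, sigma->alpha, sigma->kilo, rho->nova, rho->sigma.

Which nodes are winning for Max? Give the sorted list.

delta, kilo, sigma

A0 = {kilo}
A1: add {sigma} — sigma (Max) has sigma→kilo.
A2: add {delta} — delta (Max) has delta→sigma.
A3 = A2; e.g. nova (Min) can still go to lima. Fixed point.
Max's winning region = {delta, kilo, sigma}.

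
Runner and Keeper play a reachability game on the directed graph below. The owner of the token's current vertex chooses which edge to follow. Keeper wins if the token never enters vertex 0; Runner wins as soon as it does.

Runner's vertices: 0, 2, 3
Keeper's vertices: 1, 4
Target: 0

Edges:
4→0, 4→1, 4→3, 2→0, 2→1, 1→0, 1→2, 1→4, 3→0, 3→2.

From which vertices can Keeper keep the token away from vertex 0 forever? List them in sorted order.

1, 4

A0 = {0}
A1: add {2, 3} — 2 (Runner) has 2→0; 3 (Runner) has 3→0.
A2 = A1; e.g. 1 (Keeper) can still go to 4. Fixed point.
Runner's attractor = {0, 2, 3}; Keeper avoids the target exactly from the complement.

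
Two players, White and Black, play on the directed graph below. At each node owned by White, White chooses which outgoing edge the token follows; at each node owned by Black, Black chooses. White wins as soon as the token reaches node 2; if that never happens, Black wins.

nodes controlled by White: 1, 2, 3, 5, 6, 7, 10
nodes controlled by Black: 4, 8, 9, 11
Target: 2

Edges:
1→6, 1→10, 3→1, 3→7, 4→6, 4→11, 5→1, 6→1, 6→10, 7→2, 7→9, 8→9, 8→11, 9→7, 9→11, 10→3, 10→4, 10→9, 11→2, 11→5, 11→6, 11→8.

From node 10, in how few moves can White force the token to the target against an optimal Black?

3

A0 = {2}
A1: add {7} — 7 (White) has 7→2.
A2: add {3} — 3 (White) has 3→7.
A3: add {10} — 10 (White) has 10→3.
10 enters the attractor at level 3, so White can force the target in 3 moves from there.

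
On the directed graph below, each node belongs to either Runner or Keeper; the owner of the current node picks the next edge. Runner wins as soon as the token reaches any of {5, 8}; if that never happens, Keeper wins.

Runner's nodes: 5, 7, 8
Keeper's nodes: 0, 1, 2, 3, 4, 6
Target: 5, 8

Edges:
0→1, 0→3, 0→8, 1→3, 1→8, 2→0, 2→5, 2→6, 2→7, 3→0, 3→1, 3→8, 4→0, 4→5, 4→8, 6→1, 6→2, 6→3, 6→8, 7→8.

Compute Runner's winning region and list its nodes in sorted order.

5, 7, 8

A0 = {5, 8}
A1: add {7} — 7 (Runner) has 7→8.
A2 = A1; e.g. 0 (Keeper) can still go to 1. Fixed point.
Runner's winning region = {5, 7, 8}.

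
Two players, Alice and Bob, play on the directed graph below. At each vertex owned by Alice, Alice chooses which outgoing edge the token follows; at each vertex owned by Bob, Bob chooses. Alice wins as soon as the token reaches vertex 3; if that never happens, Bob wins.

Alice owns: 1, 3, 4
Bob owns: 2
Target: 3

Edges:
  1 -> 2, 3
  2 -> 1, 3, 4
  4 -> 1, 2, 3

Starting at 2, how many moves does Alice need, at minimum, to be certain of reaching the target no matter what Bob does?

2

A0 = {3}
A1: add {1, 4} — 1 (Alice) has 1→3; 4 (Alice) has 4→3.
A2: add {2} — 2 (Bob): all of {1, 3, 4} already in.
A2 = all vertices. Fixed point.
2 enters the attractor at level 2, so Alice can force the target in 2 moves from there.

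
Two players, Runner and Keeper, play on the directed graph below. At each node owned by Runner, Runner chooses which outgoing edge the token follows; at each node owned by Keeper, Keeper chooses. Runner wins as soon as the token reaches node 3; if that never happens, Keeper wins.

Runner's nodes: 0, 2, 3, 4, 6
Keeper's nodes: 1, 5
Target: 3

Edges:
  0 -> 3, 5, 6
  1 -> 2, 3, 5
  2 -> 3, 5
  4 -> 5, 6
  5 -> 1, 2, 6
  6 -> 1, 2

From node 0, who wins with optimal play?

A0 = {3}
A1: add {0, 2} — 0 (Runner) has 0→3; 2 (Runner) has 2→3.
0 ∈ A1, so Runner can force the target.

Runner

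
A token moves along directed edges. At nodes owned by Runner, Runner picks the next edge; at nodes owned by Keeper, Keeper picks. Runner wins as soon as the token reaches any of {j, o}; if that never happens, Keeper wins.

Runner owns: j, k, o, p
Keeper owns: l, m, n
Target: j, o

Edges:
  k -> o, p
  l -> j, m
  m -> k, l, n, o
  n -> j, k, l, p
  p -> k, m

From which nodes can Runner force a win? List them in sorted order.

A0 = {j, o}
A1: add {k} — k (Runner) has k→o.
A2: add {p} — p (Runner) has p→k.
A3 = A2; e.g. l (Keeper) can still go to m. Fixed point.
Runner's winning region = {j, k, o, p}.

j, k, o, p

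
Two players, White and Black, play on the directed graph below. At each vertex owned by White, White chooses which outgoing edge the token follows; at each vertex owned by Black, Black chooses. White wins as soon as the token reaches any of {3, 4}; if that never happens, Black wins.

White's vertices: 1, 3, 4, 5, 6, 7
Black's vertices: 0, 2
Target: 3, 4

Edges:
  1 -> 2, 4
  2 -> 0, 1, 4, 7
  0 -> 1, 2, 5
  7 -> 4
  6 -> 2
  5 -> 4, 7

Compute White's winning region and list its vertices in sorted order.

1, 3, 4, 5, 7

A0 = {3, 4}
A1: add {1, 5, 7} — 1 (White) has 1→4; 5 (White) has 5→4; 7 (White) has 7→4.
A2 = A1; e.g. 0 (Black) can still go to 2. Fixed point.
White's winning region = {1, 3, 4, 5, 7}.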